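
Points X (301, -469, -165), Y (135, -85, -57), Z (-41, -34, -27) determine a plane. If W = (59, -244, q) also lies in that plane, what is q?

A normal to the plane is n = XY × XZ = (6012, -14028, 59118).
W lies in the plane iff n · XW = 0.
This gives (59118)q + (5143266) = 0, so q = -87.

-87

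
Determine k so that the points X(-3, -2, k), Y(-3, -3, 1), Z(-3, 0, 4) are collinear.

2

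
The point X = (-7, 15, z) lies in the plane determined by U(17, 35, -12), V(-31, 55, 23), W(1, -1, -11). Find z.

A normal to the plane is n = UV × UW = (1280, -512, 2048).
X lies in the plane iff n · UX = 0.
This gives (2048)z + (4096) = 0, so z = -2.

-2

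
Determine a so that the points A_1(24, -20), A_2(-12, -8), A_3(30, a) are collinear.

The three points are collinear iff det[A_1A_2; A_1A_3] = 0.
This determinant is linear in a: (-36)a + (-792) = 0, so a = -22.

-22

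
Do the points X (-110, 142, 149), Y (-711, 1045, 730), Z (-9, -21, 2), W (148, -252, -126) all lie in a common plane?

No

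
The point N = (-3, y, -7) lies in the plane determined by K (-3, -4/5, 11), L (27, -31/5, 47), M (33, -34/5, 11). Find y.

-3/5

The plane through K, L, M has equation 216x + 1296y + (72/5)z = -7632/5.
Substituting N: (1296)y + (-3744/5) = -7632/5, so y = -3/5.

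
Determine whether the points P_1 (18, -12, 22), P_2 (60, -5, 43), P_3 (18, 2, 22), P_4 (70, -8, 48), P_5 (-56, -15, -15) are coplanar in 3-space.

Yes

The plane through P_1, P_2, P_3 has normal n = P_1P_2 × P_1P_3 = (-294, 0, 588) and equation n·P = 7644.
Checking the remaining points: n·P_4 = 7644, n·P_5 = 7644.
All equal 7644, so all 5 points lie in one plane.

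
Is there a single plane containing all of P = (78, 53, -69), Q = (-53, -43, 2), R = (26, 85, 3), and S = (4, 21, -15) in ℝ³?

A normal to the plane through P, Q, R is n = PQ × PR = (-9184, 5740, -9184).
The plane has equation n·X = 221564. For S: n·S = 221564.
Equal, so S lies in the plane and all four are coplanar.

Yes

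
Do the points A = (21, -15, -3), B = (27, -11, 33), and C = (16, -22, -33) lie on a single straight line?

AB = (6, 4, 36), AC = (-5, -7, -30).
Comparing components 2 and 3: (4)(-30) − (36)(-7) = 132 ≠ 0, so AB and AC are not parallel and the points are not collinear.

No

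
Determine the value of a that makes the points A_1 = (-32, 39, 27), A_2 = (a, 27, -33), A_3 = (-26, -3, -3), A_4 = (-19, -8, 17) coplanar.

The points are coplanar iff A_1A_2 · (A_1A_3 × A_1A_4) = 0.
Expanding, this is linear in a: (-990)a + (-43560) = 0.
So a = -44.

-44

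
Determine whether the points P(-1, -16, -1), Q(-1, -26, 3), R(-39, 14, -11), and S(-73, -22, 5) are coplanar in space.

No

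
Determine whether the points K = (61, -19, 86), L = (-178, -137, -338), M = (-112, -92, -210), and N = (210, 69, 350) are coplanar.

No

A normal to the plane through K, L, M is n = KL × KM = (3976, 2608, -2967).
The plane has equation n·P = -62178. For N: n·N = -23538.
-23538 ≠ -62178, so N is off the plane.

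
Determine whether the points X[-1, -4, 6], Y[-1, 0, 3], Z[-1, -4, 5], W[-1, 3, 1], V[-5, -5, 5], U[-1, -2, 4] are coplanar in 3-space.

The plane through X, Y, Z has normal n = XY × XZ = (-4, 0, 0) and equation n·P = 4.
Checking the remaining points: n·W = 4, n·V = 20, n·U = 4.
Since n·V = 20 ≠ 4, V is off the plane and the points are not all coplanar.

No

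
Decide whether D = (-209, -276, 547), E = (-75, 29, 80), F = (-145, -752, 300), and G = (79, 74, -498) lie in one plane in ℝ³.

No

With D as base: DE = (134, 305, -467), DF = (64, -476, -247), DG = (288, 350, -1045).
DF × DG = (583870, -4256, 159488).
DE · (DF × DG) = 2459604.
Since 2459604 ≠ 0, the four points are not coplanar.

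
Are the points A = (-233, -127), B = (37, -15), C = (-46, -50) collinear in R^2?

AB = (270, 112), AC = (187, 77).
Twice the signed area of △ABC is (270)(77) − (112)(187) = -154.
The area is nonzero, so the three points are not collinear.

No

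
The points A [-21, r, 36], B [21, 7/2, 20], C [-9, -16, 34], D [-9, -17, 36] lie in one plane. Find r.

The points are coplanar iff AB · (AC × AD) = 0.
Expanding, this is linear in r: (-60)r + (-1320) = 0.
So r = -22.

-22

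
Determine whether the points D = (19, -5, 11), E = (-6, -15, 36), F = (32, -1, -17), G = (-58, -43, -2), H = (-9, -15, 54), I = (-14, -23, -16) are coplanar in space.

Yes

The plane through D, E, F has normal n = DE × DF = (180, -375, 30) and equation n·P = 5625.
Checking the remaining points: n·G = 5625, n·H = 5625, n·I = 5625.
All equal 5625, so all 6 points lie in one plane.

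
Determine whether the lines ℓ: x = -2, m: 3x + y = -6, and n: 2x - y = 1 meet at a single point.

No

Intersecting ℓ and m: solving the 2×2 system gives (x, y) = (-2, 0).
Substitute into n: (2)(-2) + (-1)(0) = -4.
But n requires 1 ≠ -4, so the three lines have no common point.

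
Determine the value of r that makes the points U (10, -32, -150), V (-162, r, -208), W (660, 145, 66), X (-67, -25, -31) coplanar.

The points are coplanar iff UV · (UW × UX) = 0.
Expanding, this is linear in r: (-93982)r + (-7424578) = 0.
So r = -79.

-79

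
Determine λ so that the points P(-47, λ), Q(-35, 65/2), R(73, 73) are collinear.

The three points are collinear iff det[PQ; PR] = 0.
This determinant is linear in λ: (108)λ + (-3024) = 0, so λ = 28.

28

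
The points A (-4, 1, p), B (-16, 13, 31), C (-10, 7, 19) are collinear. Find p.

Collinearity requires AB × AC = 0; each component is linear in p.
The x-component gives (-6)p + (42) = 0, so p = 7.
The remaining components then also vanish.

7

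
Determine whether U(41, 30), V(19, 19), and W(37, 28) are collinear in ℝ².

Yes

UV = (-22, -11), UW = (-4, -2).
Twice the signed area of △UVW is (-22)(-2) − (-11)(-4) = 0.
The triangle is degenerate (zero area), so the points are collinear.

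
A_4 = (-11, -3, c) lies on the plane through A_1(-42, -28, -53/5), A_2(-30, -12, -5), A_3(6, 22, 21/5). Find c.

-5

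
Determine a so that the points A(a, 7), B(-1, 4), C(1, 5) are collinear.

The three points are collinear iff det[AB; AC] = 0.
This determinant is linear in a: (-1)a + (5) = 0, so a = 5.

5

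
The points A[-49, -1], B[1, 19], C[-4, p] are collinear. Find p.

17

Collinearity: (C − A) must be parallel to (B − A) = (50, 20).
Cross-multiplying the components: (p − (-1))·(50) = (45)·(20).
Solving gives p = 17.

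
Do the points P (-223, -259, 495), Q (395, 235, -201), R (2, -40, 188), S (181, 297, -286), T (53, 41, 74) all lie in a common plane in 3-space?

No

The plane through P, Q, R has normal n = PQ × PR = (766, 33126, 24192) and equation n·X = 3224588.
Checking the remaining points: n·S = 3058156, n·T = 3188972.
Since n·S = 3058156 ≠ 3224588, S is off the plane and the points are not all coplanar.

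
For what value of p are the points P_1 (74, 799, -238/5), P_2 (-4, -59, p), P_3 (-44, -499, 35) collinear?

7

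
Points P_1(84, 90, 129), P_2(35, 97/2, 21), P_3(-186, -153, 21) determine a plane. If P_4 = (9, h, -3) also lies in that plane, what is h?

51/2

The plane through P_1, P_2, P_3 has equation −21762x + 23868y + 702z = 410670.
Substituting P_4: (23868)h + (-197964) = 410670, so h = 51/2.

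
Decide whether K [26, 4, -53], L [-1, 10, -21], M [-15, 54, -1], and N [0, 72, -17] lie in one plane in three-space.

The four points are coplanar iff the 3×3 determinant with rows KL, KM, KN is zero.
Rows: (-27, 6, 32), (-41, 50, 52), (-26, 68, 36).
Expanding along the first row: (-27)(-1736) − (6)(-124) + (32)(-1488) = 0.
Zero determinant ⇒ coplanar.

Yes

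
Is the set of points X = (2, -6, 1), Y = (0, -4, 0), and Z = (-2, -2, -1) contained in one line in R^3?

XY = (-2, 2, -1), XZ = (-4, 4, -2).
XY × XZ = (0, 0, 0).
The cross product vanishes, so the three points are collinear.

Yes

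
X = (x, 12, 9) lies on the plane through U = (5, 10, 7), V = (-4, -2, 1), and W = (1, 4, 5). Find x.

7

A normal to the plane is n = UV × UW = (-12, 6, 6).
X lies in the plane iff n · UX = 0.
This gives (-12)x + (84) = 0, so x = 7.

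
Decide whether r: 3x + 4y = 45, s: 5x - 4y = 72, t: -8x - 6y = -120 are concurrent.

The three lines meet at one point iff the augmented coefficient matrix [aᵢ bᵢ cᵢ] has rank < 3, i.e. its determinant vanishes.
Here the determinant is 42.
Nonzero, so no common point exists.

No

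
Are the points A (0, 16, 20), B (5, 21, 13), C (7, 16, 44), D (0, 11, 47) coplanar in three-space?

No

The four points are coplanar iff the 3×3 determinant with rows AB, AC, AD is zero.
Rows: (5, 5, -7), (7, 0, 24), (0, -5, 27).
Expanding along the first row: (5)(120) − (5)(189) + (-7)(-35) = -100.
Nonzero ⇒ not coplanar.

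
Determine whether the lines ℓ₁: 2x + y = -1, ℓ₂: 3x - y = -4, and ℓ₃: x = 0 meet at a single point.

No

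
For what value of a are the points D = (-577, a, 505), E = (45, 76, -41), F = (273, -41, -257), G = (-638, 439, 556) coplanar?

406

Coplanarity ⇔ det[DE; DF; DG] = 0.
Expanding, this is linear in a: (-11412)a + (4633272) = 0.
So a = 406.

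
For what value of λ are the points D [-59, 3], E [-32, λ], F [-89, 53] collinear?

The three points are collinear iff det[DE; DF] = 0.
This determinant is linear in λ: (30)λ + (1260) = 0, so λ = -42.

-42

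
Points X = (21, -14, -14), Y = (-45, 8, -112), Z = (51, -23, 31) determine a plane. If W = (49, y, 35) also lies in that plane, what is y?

A normal to the plane is n = XY × XZ = (108, 30, -66).
W lies in the plane iff n · XW = 0.
This gives (30)y + (210) = 0, so y = -7.

-7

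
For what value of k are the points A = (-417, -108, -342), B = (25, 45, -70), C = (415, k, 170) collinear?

180

Collinearity requires AB × AC = 0; each component is linear in k.
The x-component gives (-272)k + (48960) = 0, so k = 180.
The remaining components then also vanish.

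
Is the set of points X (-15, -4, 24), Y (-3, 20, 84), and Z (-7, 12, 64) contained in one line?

Yes

XY = (12, 24, 60), XZ = (8, 16, 40).
Each component of XZ is 2/3 times the corresponding component of XY, so XZ = 2/3·XY and the points are collinear.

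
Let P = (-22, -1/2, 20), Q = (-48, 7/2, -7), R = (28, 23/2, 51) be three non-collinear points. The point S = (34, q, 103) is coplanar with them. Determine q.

-65/2

The plane through P, Q, R has equation 448x − 544y − 512z = -19824.
Substituting S: (-544)q + (-37504) = -19824, so q = -65/2.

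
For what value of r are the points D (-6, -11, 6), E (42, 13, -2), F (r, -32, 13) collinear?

Direction DE = (48, 24, -8). From the y-coordinate of F, the parameter along the line is τ = (-32 − (-11))/24 = -7/8.
Then r = (-6) + (-7/8)·(48) = -48.

-48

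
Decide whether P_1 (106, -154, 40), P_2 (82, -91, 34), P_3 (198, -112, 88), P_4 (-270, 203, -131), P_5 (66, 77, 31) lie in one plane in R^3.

The plane through P_1, P_2, P_3 has normal n = P_1P_2 × P_1P_3 = (3276, 600, -6804) and equation n·P = -17304.
Checking the remaining points: n·P_4 = 128604, n·P_5 = 51492.
Since n·P_4 = 128604 ≠ -17304, P_4 is off the plane and the points are not all coplanar.

No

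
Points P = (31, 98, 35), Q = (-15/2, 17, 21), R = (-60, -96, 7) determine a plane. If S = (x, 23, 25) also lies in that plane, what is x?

Coplanarity requires PQ · (PR × PS) = 0.
PQ = (-77/2, -81, -14), PR = (-91, -194, -28); the triple product is linear in x with coefficient -448 and constant term -1792.
Setting it to zero: x = -4.

-4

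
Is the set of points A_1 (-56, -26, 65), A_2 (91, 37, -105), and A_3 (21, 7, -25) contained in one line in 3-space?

No

A_1A_2 = (147, 63, -170), A_1A_3 = (77, 33, -90).
Comparing components 2 and 3: (63)(-90) − (-170)(33) = -60 ≠ 0, so A_1A_2 and A_1A_3 are not parallel and the points are not collinear.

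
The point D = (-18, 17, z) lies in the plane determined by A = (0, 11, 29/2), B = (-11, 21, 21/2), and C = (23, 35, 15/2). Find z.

Coplanarity requires AB · (AC × AD) = 0.
AB = (-11, 10, -4), AC = (23, 24, -7); the triple product is linear in z with coefficient -494 and constant term 5681.
Setting it to zero: z = 23/2.

23/2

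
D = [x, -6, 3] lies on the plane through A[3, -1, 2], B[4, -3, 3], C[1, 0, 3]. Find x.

Coplanarity requires AB · (AC × AD) = 0.
AB = (1, -2, 1), AC = (-2, 1, 1); the triple product is linear in x with coefficient -3 and constant term 21.
Setting it to zero: x = 7.

7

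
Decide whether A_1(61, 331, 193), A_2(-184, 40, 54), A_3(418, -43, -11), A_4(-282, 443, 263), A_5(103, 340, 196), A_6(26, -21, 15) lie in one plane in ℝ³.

Yes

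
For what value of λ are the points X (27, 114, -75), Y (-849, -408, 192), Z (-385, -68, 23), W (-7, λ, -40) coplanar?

37

Normal to plane XYZ: n = (-2562, -24156, -55632); plane equation n·P = 1349442.
Requiring n·W = 1349442: (-24156)λ + (2243214) = 1349442.
So λ = 37.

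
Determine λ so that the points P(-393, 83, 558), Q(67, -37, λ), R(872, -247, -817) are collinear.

Collinearity requires PQ × PR = 0; each component is linear in λ.
The x-component gives (330)λ + (-19140) = 0, so λ = 58.
The remaining components then also vanish.

58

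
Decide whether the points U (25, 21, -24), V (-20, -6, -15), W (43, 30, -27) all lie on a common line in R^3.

UV = (-45, -27, 9), UW = (18, 9, -3).
Comparing components 3 and 1: (9)(18) − (-45)(-3) = 27 ≠ 0, so UV and UW are not parallel and the points are not collinear.

No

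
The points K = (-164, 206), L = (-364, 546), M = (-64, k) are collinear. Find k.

36

Collinearity: (M − K) must be parallel to (L − K) = (-200, 340).
Cross-multiplying the components: (k − 206)·(-200) = (100)·(340).
Solving gives k = 36.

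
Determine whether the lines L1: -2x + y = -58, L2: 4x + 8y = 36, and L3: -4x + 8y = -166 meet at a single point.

No

The three lines meet at one point iff the augmented coefficient matrix [aᵢ bᵢ cᵢ] has rank < 3, i.e. its determinant vanishes.
Here the determinant is 40.
Nonzero, so no common point exists.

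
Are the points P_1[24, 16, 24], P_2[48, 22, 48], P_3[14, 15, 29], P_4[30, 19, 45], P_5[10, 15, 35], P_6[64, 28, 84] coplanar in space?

Yes

The plane through P_1, P_2, P_3 has normal n = P_1P_2 × P_1P_3 = (54, -360, 36) and equation n·P = -3600.
Checking the remaining points: n·P_4 = -3600, n·P_5 = -3600, n·P_6 = -3600.
All equal -3600, so all 6 points lie in one plane.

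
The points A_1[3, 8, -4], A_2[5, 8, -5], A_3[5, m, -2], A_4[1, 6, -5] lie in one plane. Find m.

11

Normal to plane A_1A_2A_4: n = (-2, 4, -4); plane equation n·P = 42.
Requiring n·A_3 = 42: (4)m + (-2) = 42.
So m = 11.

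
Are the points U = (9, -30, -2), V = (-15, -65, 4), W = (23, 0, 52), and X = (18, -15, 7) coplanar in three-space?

With U as base: UV = (-24, -35, 6), UW = (14, 30, 54), UX = (9, 15, 9).
UW × UX = (-540, 360, -60).
UV · (UW × UX) = 0.
The scalar triple product vanishes, so the four points are coplanar.

Yes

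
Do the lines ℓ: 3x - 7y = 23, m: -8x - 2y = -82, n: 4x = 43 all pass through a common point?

Intersecting ℓ and m: solving the 2×2 system gives (x, y) = (10, 1).
Substitute into n: (4)(10) + (0)(1) = 40.
But n requires 43 ≠ 40, so the three lines have no common point.

No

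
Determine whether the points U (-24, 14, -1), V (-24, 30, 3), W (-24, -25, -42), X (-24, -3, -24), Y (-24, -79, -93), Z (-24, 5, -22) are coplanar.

The plane through U, V, W has normal n = UV × UW = (-500, 0, 0) and equation n·P = 12000.
Checking the remaining points: n·X = 12000, n·Y = 12000, n·Z = 12000.
All equal 12000, so all 6 points lie in one plane.

Yes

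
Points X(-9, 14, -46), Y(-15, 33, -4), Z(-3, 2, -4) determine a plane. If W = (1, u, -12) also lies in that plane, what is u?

The plane through X, Y, Z has equation 1302x + 504y − 42z = -2730.
Substituting W: (504)u + (1806) = -2730, so u = -9.

-9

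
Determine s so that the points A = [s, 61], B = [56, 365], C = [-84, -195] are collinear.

-20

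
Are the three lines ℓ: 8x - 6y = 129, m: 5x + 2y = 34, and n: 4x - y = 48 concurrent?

No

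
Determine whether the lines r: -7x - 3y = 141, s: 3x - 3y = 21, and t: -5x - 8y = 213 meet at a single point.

No

Intersecting r and s: solving the 2×2 system gives (x, y) = (-12, -19).
Substitute into t: (-5)(-12) + (-8)(-19) = 212.
But t requires 213 ≠ 212, so the three lines have no common point.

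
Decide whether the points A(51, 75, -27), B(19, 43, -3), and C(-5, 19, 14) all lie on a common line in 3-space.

AB = (-32, -32, 24), AC = (-56, -56, 41).
AB × AC = (32, -32, 0).
The cross product is nonzero, so the points do not lie on one line.

No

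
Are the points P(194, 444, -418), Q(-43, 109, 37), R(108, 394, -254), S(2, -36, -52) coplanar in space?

A normal to the plane through P, Q, R is n = PQ × PR = (-32190, -262, -16960).
The plane has equation n·X = 728092. For S: n·S = 826972.
826972 ≠ 728092, so S is off the plane.

No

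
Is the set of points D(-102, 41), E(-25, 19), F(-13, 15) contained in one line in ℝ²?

DE = (77, -22), DF = (89, -26).
det[DE; DF] = (77)(-26) − (-22)(89) = -44.
The determinant is nonzero, so they are not collinear.

No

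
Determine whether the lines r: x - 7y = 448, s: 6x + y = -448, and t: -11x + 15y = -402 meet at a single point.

Intersecting r and s: solving the 2×2 system gives (x, y) = (-2688/43, -3136/43).
Substitute into t: (-11)(-2688/43) + (15)(-3136/43) = -17472/43.
But t requires -402 ≠ -17472/43, so the three lines have no common point.

No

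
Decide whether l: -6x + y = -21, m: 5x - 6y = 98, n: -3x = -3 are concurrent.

No

Intersecting l and m: solving the 2×2 system gives (x, y) = (28/31, -483/31).
Substitute into n: (-3)(28/31) + (0)(-483/31) = -84/31.
But n requires -3 ≠ -84/31, so the three lines have no common point.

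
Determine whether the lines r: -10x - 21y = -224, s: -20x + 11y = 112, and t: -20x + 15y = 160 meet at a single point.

No

Intersecting r and s: solving the 2×2 system gives (x, y) = (56/265, 560/53).
Substitute into t: (-20)(56/265) + (15)(560/53) = 8176/53.
But t requires 160 ≠ 8176/53, so the three lines have no common point.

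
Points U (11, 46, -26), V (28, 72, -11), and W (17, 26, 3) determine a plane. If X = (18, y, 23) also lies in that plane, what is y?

Coplanarity requires UV · (UW × UX) = 0.
UV = (17, 26, 15), UW = (6, -20, 29); the triple product is linear in y with coefficient -403 and constant term 1612.
Setting it to zero: y = 4.

4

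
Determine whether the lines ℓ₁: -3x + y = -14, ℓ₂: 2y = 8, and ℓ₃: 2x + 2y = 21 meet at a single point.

Intersecting ℓ₁ and ℓ₂: solving the 2×2 system gives (x, y) = (6, 4).
Substitute into ℓ₃: (2)(6) + (2)(4) = 20.
But ℓ₃ requires 21 ≠ 20, so the three lines have no common point.

No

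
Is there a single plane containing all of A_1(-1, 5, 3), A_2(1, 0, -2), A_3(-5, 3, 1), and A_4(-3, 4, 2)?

Yes

The four points are coplanar iff the 3×3 determinant with rows A_1A_2, A_1A_3, A_1A_4 is zero.
Rows: (2, -5, -5), (-4, -2, -2), (-2, -1, -1).
Expanding along the first row: (2)(0) − (-5)(0) + (-5)(0) = 0.
Zero determinant ⇒ coplanar.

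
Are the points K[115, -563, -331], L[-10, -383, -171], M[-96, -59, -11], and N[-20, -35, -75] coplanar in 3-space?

A normal to the plane through K, L, M is n = KL × KM = (-23040, 6240, -25020).
The plane has equation n·P = 2118900. For N: n·N = 2118900.
Equal, so N lies in the plane and all four are coplanar.

Yes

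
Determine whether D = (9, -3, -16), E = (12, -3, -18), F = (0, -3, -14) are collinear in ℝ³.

No

DE = (3, 0, -2), DF = (-9, 0, 2).
DE × DF = (0, 12, 0).
The cross product is nonzero, so the points do not lie on one line.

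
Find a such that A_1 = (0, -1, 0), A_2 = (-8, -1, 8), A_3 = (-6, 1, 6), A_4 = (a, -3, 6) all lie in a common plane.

-6

Normal to plane A_1A_2A_3: n = (-16, 0, -16); plane equation n·P = 0.
Requiring n·A_4 = 0: (-16)a + (-96) = 0.
So a = -6.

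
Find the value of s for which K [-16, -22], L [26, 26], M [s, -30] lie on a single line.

Collinearity: (M − K) must be parallel to (L − K) = (42, 48).
Cross-multiplying the components: (s − (-16))·(48) = (-8)·(42).
Solving gives s = -23.

-23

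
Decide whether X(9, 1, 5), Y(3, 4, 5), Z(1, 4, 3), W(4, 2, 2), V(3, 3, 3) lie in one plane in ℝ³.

The plane through X, Y, Z has normal n = XY × XZ = (-6, -12, 6) and equation n·P = -36.
Checking the remaining points: n·W = -36, n·V = -36.
All equal -36, so all 5 points lie in one plane.

Yes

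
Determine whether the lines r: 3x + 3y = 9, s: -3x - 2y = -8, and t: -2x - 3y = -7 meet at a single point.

Yes

Intersecting r and s: solving the 2×2 system gives (x, y) = (2, 1).
Substitute into t: (-2)(2) + (-3)(1) = -7.
This equals -7, so (2, 1) lies on all three lines and they are concurrent.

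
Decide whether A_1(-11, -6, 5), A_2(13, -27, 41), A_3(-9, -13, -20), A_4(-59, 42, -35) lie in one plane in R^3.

With A_1 as base: A_1A_2 = (24, -21, 36), A_1A_3 = (2, -7, -25), A_1A_4 = (-48, 48, -40).
A_1A_3 × A_1A_4 = (1480, 1280, -240).
A_1A_2 · (A_1A_3 × A_1A_4) = 0.
The scalar triple product vanishes, so the four points are coplanar.

Yes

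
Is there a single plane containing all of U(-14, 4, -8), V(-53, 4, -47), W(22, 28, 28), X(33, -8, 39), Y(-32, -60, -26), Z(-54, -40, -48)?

The plane through U, V, W has normal n = UV × UW = (936, 0, -936) and equation n·P = -5616.
Checking the remaining points: n·X = -5616, n·Y = -5616, n·Z = -5616.
All equal -5616, so all 6 points lie in one plane.

Yes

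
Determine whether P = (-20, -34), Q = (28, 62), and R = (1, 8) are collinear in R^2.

PQ = (48, 96), PR = (21, 42).
Checking proportionality: PR = 7/16·PQ, so the vectors are parallel and the points are collinear.

Yes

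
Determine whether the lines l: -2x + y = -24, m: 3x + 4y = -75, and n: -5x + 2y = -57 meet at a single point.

No

The three lines meet at one point iff the augmented coefficient matrix [aᵢ bᵢ cᵢ] has rank < 3, i.e. its determinant vanishes.
Here the determinant is 78.
Nonzero, so no common point exists.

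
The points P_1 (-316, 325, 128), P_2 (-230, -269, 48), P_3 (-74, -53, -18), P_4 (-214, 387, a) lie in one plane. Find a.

Normal to plane P_1P_2P_3: n = (56484, -6804, 111240); plane equation n·P = -5821524.
Requiring n·P_4 = -5821524: (111240)a + (-14720724) = -5821524.
So a = 80.

80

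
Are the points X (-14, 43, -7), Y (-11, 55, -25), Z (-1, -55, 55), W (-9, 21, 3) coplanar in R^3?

No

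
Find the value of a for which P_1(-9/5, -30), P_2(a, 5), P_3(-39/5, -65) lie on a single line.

Collinearity: (P_2 − P_1) must be parallel to (P_3 − P_1) = (-6, -35).
Cross-multiplying the components: (a − (-9/5))·(-35) = (35)·(-6).
Solving gives a = 21/5.

21/5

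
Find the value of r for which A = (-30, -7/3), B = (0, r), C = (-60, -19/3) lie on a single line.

Collinearity: (B − A) must be parallel to (C − A) = (-30, -4).
Cross-multiplying the components: (r − (-7/3))·(-30) = (30)·(-4).
Solving gives r = 5/3.

5/3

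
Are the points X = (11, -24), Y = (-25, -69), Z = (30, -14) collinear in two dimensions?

No

XY = (-36, -45), XZ = (19, 10).
det[XY; XZ] = (-36)(10) − (-45)(19) = 495.
The determinant is nonzero, so they are not collinear.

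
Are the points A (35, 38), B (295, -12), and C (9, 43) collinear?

Yes

AB = (260, -50), AC = (-26, 5).
Checking proportionality: AC = -1/10·AB, so the vectors are parallel and the points are collinear.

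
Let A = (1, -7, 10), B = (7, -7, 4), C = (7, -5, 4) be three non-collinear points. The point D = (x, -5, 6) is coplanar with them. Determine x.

A normal to the plane is n = AB × AC = (12, 0, 12).
D lies in the plane iff n · AD = 0.
This gives (12)x + (-60) = 0, so x = 5.

5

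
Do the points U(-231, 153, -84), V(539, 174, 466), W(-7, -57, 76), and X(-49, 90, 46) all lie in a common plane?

Yes

A normal to the plane through U, V, W is n = UV × UW = (118860, 0, -166404).
The plane has equation n·P = -13478724. For X: n·X = -13478724.
Equal, so X lies in the plane and all four are coplanar.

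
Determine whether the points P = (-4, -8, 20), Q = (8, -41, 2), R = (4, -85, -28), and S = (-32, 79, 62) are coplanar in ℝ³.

With P as base: PQ = (12, -33, -18), PR = (8, -77, -48), PS = (-28, 87, 42).
PR × PS = (942, 1008, -1460).
PQ · (PR × PS) = 4320.
Since 4320 ≠ 0, the four points are not coplanar.

No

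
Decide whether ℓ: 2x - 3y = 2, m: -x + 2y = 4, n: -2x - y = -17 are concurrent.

No

Intersecting ℓ and m: solving the 2×2 system gives (x, y) = (16, 10).
Substitute into n: (-2)(16) + (-1)(10) = -42.
But n requires -17 ≠ -42, so the three lines have no common point.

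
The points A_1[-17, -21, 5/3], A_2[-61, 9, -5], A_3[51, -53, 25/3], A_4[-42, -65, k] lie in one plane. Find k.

Normal to plane A_1A_2A_3: n = (-40/3, -160, -632); plane equation n·P = 7600/3.
Requiring n·A_4 = 7600/3: (-632)k + (10960) = 7600/3.
So k = 40/3.

40/3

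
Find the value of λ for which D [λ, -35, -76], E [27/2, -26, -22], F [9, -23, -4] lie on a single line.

Collinearity requires DE × DF = 0; each component is linear in λ.
The y-component gives (18)λ + (-486) = 0, so λ = 27.
The remaining components then also vanish.

27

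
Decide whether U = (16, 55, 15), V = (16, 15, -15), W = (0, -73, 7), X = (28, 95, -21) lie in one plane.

A normal to the plane through U, V, W is n = UV × UW = (-3520, 480, -640).
The plane has equation n·P = -39520. For X: n·X = -39520.
Equal, so X lies in the plane and all four are coplanar.

Yes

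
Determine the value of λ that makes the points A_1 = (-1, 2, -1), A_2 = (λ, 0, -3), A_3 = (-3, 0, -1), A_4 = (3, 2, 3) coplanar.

-5

Normal to plane A_1A_3A_4: n = (-8, 8, 8); plane equation n·P = 16.
Requiring n·A_2 = 16: (-8)λ + (-24) = 16.
So λ = -5.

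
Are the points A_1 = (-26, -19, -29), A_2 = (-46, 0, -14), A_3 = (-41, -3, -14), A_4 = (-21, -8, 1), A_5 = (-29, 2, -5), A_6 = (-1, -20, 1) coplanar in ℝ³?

The plane through A_1, A_2, A_3 has normal n = A_1A_2 × A_1A_3 = (45, 75, -35) and equation n·P = -1580.
Checking the remaining points: n·A_4 = -1580, n·A_5 = -980, n·A_6 = -1580.
Since n·A_5 = -980 ≠ -1580, A_5 is off the plane and the points are not all coplanar.

No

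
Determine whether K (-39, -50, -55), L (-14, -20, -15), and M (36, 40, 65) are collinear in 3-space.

Yes

KL = (25, 30, 40), KM = (75, 90, 120).
KL × KM = (0, 0, 0).
The cross product vanishes, so the three points are collinear.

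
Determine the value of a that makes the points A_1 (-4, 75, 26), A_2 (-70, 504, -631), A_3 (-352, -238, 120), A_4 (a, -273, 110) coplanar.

-412

Normal to plane A_1A_2A_3: n = (-165315, 234840, 169950); plane equation n·P = 22692960.
Requiring n·A_4 = 22692960: (-165315)a + (-45416820) = 22692960.
So a = -412.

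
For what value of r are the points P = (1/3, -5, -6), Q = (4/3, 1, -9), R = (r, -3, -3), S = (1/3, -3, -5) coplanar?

Normal to plane PQS: n = (12, -1, 2); plane equation n·X = -3.
Requiring n·R = -3: (12)r + (-3) = -3.
So r = 0.

0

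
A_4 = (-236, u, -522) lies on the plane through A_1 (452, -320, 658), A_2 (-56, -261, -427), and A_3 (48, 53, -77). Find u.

Coplanarity requires A_1A_2 · (A_1A_3 × A_1A_4) = 0.
A_1A_2 = (-508, 59, -1085), A_1A_3 = (-404, 373, -735); the triple product is linear in u with coefficient 64960 and constant term -32350080.
Setting it to zero: u = 498.

498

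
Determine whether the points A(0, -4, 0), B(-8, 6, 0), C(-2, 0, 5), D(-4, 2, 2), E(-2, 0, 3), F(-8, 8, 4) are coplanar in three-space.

No

The plane through A, B, C has normal n = AB × AC = (50, 40, -12) and equation n·P = -160.
Checking the remaining points: n·D = -144, n·E = -136, n·F = -128.
Since n·D = -144 ≠ -160, D is off the plane and the points are not all coplanar.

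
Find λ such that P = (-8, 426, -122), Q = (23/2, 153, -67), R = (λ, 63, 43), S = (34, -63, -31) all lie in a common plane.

The points are coplanar iff PQ · (PR × PS) = 0.
Expanding, this is linear in λ: (-2052)λ + (-140562) = 0.
So λ = -137/2.

-137/2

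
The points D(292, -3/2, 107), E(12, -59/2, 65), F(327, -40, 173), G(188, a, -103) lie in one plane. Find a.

245/2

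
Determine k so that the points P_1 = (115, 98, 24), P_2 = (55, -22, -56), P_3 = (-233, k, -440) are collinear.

Collinearity requires P_1P_2 × P_1P_3 = 0; each component is linear in k.
The x-component gives (80)k + (47840) = 0, so k = -598.
The remaining components then also vanish.

-598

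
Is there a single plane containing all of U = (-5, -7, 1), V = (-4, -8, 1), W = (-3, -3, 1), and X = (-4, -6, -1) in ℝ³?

The four points are coplanar iff the 3×3 determinant with rows UV, UW, UX is zero.
Rows: (1, -1, 0), (2, 4, 0), (1, 1, -2).
Expanding along the first row: (1)(-8) − (-1)(-4) + (0)(-2) = -12.
Nonzero ⇒ not coplanar.

No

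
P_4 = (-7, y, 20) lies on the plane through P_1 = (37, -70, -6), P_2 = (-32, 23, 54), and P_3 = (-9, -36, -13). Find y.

-18

The plane through P_1, P_2, P_3 has equation −2691x − 3243y + 1932z = 115851.
Substituting P_4: (-3243)y + (57477) = 115851, so y = -18.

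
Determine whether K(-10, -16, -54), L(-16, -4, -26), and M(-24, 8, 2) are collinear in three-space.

KL = (-6, 12, 28), KM = (-14, 24, 56).
Comparing components 3 and 1: (28)(-14) − (-6)(56) = -56 ≠ 0, so KL and KM are not parallel and the points are not collinear.

No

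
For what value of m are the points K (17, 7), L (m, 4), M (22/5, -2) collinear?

64/5

The three points are collinear iff det[KL; KM] = 0.
This determinant is linear in m: (-9)m + (576/5) = 0, so m = 64/5.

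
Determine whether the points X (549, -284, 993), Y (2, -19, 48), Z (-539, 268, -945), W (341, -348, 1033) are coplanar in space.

With X as base: XY = (-547, 265, -945), XZ = (-1088, 552, -1938), XW = (-208, -64, 40).
XZ × XW = (-101952, 446624, 184448).
XY · (XZ × XW) = -180256.
Since -180256 ≠ 0, the four points are not coplanar.

No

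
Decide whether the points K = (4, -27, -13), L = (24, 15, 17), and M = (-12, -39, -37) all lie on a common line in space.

KL = (20, 42, 30), KM = (-16, -12, -24).
Comparing components 2 and 3: (42)(-24) − (30)(-12) = -648 ≠ 0, so KL and KM are not parallel and the points are not collinear.

No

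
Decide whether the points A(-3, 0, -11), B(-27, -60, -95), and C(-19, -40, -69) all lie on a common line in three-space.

AB = (-24, -60, -84), AC = (-16, -40, -58).
Comparing components 2 and 3: (-60)(-58) − (-84)(-40) = 120 ≠ 0, so AB and AC are not parallel and the points are not collinear.

No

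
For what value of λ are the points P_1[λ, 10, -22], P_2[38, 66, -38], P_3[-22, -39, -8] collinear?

Direction P_2P_3 = (-60, -105, 30). From the y-coordinate of P_1, the parameter along the line is τ = (10 − 66)/(-105) = 8/15.
Then λ = 38 + 8/15·(-60) = 6.

6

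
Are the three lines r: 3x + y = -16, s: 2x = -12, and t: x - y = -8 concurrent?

Lines aᵢx + bᵢy = cᵢ with pairwise distinct directions are concurrent exactly when det[aᵢ bᵢ cᵢ] = 0.
Here the determinant is 0.
It vanishes, so the lines are concurrent at (-6, 2).

Yes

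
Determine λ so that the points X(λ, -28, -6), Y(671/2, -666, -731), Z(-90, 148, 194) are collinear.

2

Collinearity requires XY × XZ = 0; each component is linear in λ.
The y-component gives (925)λ + (-1850) = 0, so λ = 2.
The remaining components then also vanish.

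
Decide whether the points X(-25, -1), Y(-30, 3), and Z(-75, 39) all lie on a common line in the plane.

Yes

XY = (-5, 4), XZ = (-50, 40).
Checking proportionality: XZ = 10·XY, so the vectors are parallel and the points are collinear.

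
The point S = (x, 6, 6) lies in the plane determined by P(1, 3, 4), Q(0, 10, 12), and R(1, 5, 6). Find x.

2

A normal to the plane is n = PQ × PR = (-2, 2, -2).
S lies in the plane iff n · PS = 0.
This gives (-2)x + (4) = 0, so x = 2.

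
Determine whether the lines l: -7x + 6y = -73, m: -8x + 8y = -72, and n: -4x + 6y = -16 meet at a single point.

Yes

Intersecting l and m: solving the 2×2 system gives (x, y) = (19, 10).
Substitute into n: (-4)(19) + (6)(10) = -16.
This equals -16, so (19, 10) lies on all three lines and they are concurrent.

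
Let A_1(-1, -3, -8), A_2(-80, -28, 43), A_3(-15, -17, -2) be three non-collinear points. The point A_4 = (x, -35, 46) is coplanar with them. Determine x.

Coplanarity requires A_1A_2 · (A_1A_3 × A_1A_4) = 0.
A_1A_2 = (-79, -25, 51), A_1A_3 = (-14, -14, 6); the triple product is linear in x with coefficient 564 and constant term 49068.
Setting it to zero: x = -87.

-87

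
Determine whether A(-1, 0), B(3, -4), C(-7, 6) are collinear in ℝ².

AB = (4, -4), AC = (-6, 6).
det[AB; AC] = (4)(6) − (-4)(-6) = 0.
The determinant is zero, so the points are collinear.

Yes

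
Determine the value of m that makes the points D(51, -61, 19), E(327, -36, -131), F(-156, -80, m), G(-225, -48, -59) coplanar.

Normal to plane DEG: n = (0, 62928, 10488); plane equation n·P = -3639336.
Requiring n·F = -3639336: (10488)m + (-5034240) = -3639336.
So m = 133.

133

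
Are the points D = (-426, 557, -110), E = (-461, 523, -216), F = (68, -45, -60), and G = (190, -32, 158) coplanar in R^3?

A normal to the plane through D, E, F is n = DE × DF = (-65512, -50614, 37866).
The plane has equation n·P = -4449146. For G: n·G = -4844804.
-4844804 ≠ -4449146, so G is off the plane.

No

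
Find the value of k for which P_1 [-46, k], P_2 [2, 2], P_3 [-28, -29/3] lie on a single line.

Collinearity: (P_1 − P_2) must be parallel to (P_3 − P_2) = (-30, -35/3).
Cross-multiplying the components: (k − 2)·(-30) = (-48)·(-35/3).
Solving gives k = -50/3.

-50/3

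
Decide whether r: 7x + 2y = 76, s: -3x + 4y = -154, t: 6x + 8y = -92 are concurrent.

Yes

Intersecting r and s: solving the 2×2 system gives (x, y) = (18, -25).
Substitute into t: (6)(18) + (8)(-25) = -92.
This equals -92, so (18, -25) lies on all three lines and they are concurrent.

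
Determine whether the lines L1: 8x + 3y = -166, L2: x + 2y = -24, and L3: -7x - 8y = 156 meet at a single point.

Yes

The three lines meet at one point iff the augmented coefficient matrix [aᵢ bᵢ cᵢ] has rank < 3, i.e. its determinant vanishes.
Here the determinant is 0.
It vanishes, so the lines are concurrent at (-20, -2).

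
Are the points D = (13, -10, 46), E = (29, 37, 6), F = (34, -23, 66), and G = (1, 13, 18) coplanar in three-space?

A normal to the plane through D, E, F is n = DE × DF = (420, -1160, -1195).
The plane has equation n·P = -37910. For G: n·G = -36170.
-36170 ≠ -37910, so G is off the plane.

No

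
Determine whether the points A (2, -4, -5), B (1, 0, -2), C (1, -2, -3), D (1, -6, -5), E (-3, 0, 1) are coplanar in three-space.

No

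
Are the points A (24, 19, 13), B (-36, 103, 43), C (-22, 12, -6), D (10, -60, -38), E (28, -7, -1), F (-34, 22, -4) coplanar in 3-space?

The plane through A, B, C has normal n = AB × AC = (-1386, -2520, 4284) and equation n·P = -25452.
Checking the remaining points: n·D = -25452, n·E = -25452, n·F = -25452.
All equal -25452, so all 6 points lie in one plane.

Yes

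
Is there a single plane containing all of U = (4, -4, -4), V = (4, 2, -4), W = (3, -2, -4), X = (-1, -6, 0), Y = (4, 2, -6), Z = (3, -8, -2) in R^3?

No

The plane through U, V, W has normal n = UV × UW = (0, 0, 6) and equation n·P = -24.
Checking the remaining points: n·X = 0, n·Y = -36, n·Z = -12.
Since n·X = 0 ≠ -24, X is off the plane and the points are not all coplanar.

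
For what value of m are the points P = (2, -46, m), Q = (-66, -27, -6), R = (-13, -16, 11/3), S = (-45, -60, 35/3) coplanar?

Coplanarity ⇔ det[PQ; PR; PS] = 0.
Expanding, this is linear in m: (1980)m + (-36960) = 0.
So m = 56/3.

56/3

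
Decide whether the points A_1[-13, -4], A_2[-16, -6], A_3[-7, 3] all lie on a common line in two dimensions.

No

A_1A_2 = (-3, -2), A_1A_3 = (6, 7).
det[A_1A_2; A_1A_3] = (-3)(7) − (-2)(6) = -9.
The determinant is nonzero, so they are not collinear.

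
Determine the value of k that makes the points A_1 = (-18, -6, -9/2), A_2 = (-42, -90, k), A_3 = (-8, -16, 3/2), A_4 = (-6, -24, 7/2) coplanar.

Coplanarity ⇔ det[A_1A_2; A_1A_3; A_1A_4] = 0.
Expanding, this is linear in k: (-60)k + (-270) = 0.
So k = -9/2.

-9/2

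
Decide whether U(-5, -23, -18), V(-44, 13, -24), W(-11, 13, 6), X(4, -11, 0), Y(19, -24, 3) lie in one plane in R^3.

The plane through U, V, W has normal n = UV × UW = (1080, 972, -1188) and equation n·P = -6372.
Checking the remaining points: n·X = -6372, n·Y = -6372.
All equal -6372, so all 5 points lie in one plane.

Yes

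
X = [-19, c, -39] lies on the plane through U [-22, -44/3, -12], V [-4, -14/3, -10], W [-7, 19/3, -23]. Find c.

The plane through U, V, W has equation −152x + 228y + 228z = -2736.
Substituting X: (228)c + (-6004) = -2736, so c = 43/3.

43/3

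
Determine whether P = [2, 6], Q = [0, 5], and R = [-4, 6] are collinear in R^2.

No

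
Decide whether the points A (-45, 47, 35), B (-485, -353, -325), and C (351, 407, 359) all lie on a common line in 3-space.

AB = (-440, -400, -360), AC = (396, 360, 324).
Each component of AC is -9/10 times the corresponding component of AB, so AC = -9/10·AB and the points are collinear.

Yes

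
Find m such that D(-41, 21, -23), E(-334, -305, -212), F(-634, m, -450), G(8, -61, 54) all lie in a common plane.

Normal to plane DEG: n = (-40600, 13300, 40000); plane equation n·P = 1023900.
Requiring n·F = 1023900: (13300)m + (7740400) = 1023900.
So m = -505.

-505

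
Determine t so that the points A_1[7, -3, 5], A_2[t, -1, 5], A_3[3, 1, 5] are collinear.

5

Collinearity requires A_1A_2 × A_1A_3 = 0; each component is linear in t.
The z-component gives (4)t + (-20) = 0, so t = 5.
The remaining components then also vanish.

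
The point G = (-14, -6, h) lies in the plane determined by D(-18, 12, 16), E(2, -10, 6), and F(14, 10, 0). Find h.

The plane through D, E, F has equation 332x + 664z = 4648.
Substituting G: (664)h + (-4648) = 4648, so h = 14.

14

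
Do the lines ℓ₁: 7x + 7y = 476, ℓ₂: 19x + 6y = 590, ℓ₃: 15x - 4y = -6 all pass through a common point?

Yes

Intersecting ℓ₁ and ℓ₂: solving the 2×2 system gives (x, y) = (14, 54).
Substitute into ℓ₃: (15)(14) + (-4)(54) = -6.
This equals -6, so (14, 54) lies on all three lines and they are concurrent.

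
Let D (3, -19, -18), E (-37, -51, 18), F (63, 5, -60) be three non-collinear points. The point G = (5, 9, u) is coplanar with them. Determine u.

-33

Coplanarity requires DE · (DF × DG) = 0.
DE = (-40, -32, 36), DF = (60, 24, -42); the triple product is linear in u with coefficient 960 and constant term 31680.
Setting it to zero: u = -33.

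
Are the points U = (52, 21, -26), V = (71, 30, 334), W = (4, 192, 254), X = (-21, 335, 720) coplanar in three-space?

No

The four points are coplanar iff the 3×3 determinant with rows UV, UW, UX is zero.
Rows: (19, 9, 360), (-48, 171, 280), (-73, 314, 746).
Expanding along the first row: (19)(39646) − (9)(-15368) + (360)(-2589) = -40454.
Nonzero ⇒ not coplanar.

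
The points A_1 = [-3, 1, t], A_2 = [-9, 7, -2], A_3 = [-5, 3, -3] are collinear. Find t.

Direction A_2A_3 = (4, -4, -1). From the x-coordinate of A_1, the parameter along the line is τ = (-3 − (-9))/4 = 3/2.
Then t = (-2) + 3/2·(-1) = -7/2.

-7/2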